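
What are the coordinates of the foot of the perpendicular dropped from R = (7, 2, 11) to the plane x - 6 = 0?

(6, 2, 11)

n = (1, 0, 0), |n|² = 1, and n·R − 6 = 1.
t = 1/1 = 1, so the foot is R − t·n = (7, 2, 11) − 1·(1, 0, 0) = (6, 2, 11).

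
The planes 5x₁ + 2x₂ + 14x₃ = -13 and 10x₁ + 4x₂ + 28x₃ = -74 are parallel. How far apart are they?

8/5

Divide the second equation by 2 to match normals: 5x₁ + 2x₂ + 14x₃ = -37.
Both planes have normal n = (5, 2, 14), |n| = 15. Any point on the first plane is at distance |(-37) − (-13)|/|n| = 24/15 = 8/5 from the second.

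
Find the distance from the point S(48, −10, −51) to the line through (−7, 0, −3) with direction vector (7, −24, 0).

2√1201

Direction vector d = (7, −24, 0).
AP = (55, −10, −48), and AP × d = (−1152, −336, −1250).
|AP × d|² = 3002500 and |d|² = 625, so the distance is √(3002500/625) = √4804 = 2√1201.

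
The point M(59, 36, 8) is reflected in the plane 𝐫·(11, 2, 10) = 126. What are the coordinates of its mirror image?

(-7, 24, -52)

n = (11, 2, 10), |n|² = 225, n·M − 126 = 675, so t = 675/225 = 3.
Foot F = M − 3·n = (26, 30, −22); the reflection is 2F − M = (−7, 24, −52).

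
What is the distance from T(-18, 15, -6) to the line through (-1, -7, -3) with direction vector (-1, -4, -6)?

Direction vector d = (-1, -4, -6).
AP = (-17, 22, -3), and AP × d = (-144, -99, 90).
|AP × d|² = 38637 and |d|² = 53, so the distance is √(38637/53) = √729 = 27.

27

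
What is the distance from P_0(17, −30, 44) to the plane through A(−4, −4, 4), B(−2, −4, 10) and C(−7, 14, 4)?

20√41/41

AB = (2, 0, 6) and AC = (−3, 18, 0), so a normal is n = AB × AC = (−108, −18, 36).
n = (−108, −18, 36); n·P − 648 = -360; |n| = 18√41; distance = 360/(18√41) = 20/√41.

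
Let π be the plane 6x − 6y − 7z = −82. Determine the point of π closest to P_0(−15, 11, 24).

n = (6, −6, −7), |n|² = 121, and n·P_0 − (-82) = -242.
t = -242/121 = -2, so the foot is P_0 − t·n = (−15, 11, 24) − (-2)·(6, −6, −7) = (−3, −1, 10).

(-3, -1, 10)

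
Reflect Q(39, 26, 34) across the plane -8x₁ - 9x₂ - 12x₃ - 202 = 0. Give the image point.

With n = (-8, -9, -12), the signed offset is (n·Q − 202)/|n|² = -1156/289 = -4.
Q' = Q − 2t·n = (39, 26, 34) − (-8)·(-8, -9, -12) = (-25, -46, -62).

(-25, -46, -62)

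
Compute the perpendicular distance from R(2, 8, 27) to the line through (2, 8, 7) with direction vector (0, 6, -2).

6√10

Direction vector d = (0, 6, -2).
AP = (0, 0, 20), and AP × d = (-120, 0, 0).
|AP × d|² = 14400 and |d|² = 40, so the distance is √(14400/40) = √360 = 6√10.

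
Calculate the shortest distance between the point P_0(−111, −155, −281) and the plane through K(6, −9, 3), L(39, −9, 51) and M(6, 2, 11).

4

KL = (33, 0, 48) and KM = (0, 11, 8), so a normal is n = KL × KM = (−528, −264, 363).
n = (−528, −264, 363); n·P − 297 = -2772; |n| = 693; distance = 2772/693 = 4.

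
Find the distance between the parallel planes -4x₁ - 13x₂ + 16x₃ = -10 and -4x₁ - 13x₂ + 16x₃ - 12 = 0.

22/21

With common normal n = (-4, -13, 16) (|n| = 21), the distance is |(-10) − 12|/|n| = 22/21.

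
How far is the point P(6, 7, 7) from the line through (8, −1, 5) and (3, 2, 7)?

A direction vector is d = (−5, 3, 2).
AP = (−2, 8, 2), and AP × d = (10, −6, 34).
|AP × d|² = 1292 and |d|² = 38, so the distance is √(1292/38) = √34.

√34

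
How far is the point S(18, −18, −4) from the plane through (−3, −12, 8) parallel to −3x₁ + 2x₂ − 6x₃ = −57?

Parallel planes share the normal n = (−3, 2, −6); since (−3, −12, 8) lies on the plane, its equation is −3x₁ + 2x₂ − 6x₃ = -63.
n = (−3, 2, −6); n·P − (-63) = -3; |n| = 7; distance = 3/7.

3/7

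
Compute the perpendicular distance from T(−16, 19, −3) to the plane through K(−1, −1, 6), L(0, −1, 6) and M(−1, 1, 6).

KL = (1, 0, 0) and KM = (0, 2, 0), so a normal is n = KL × KM = (0, 0, 2).
n = (0, 0, 2); n·P − 12 = -18; |n| = 2; distance = 18/2 = 9.

9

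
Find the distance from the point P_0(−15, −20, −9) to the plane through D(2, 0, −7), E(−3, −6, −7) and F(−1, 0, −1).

DE = (−5, −6, 0) and DF = (−3, 0, 6), so a normal is n = DE × DF = (−36, 30, −18).
d = |(-36)·(-15) + 30·(-20) + (-18)·(-9) − 54| / √(1296 + 900 + 324) = |48| / (6√70) = 8/√70.

8/√70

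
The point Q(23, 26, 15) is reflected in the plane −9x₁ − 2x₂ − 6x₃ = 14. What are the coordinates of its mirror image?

With n = (−9, −2, −6), the signed offset is (n·Q − 14)/|n|² = -363/121 = -3.
Q' = Q − 2t·n = (23, 26, 15) − (-6)·(−9, −2, −6) = (−31, 14, −21).

(-31, 14, -21)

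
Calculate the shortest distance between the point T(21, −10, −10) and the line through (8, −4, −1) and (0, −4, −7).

3√29

A direction vector is d = (−8, 0, −6).
AP = (13, −6, −9), and AP × d = (36, 150, −48).
|AP × d|² = 26100 and |d|² = 100, so the distance is √(26100/100) = √261 = 3√29.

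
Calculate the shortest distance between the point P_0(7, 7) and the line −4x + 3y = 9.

16/5

d = |(-4)·7 + 3·7 − 9| / √(16 + 9) = |-16|/5 = 16/5.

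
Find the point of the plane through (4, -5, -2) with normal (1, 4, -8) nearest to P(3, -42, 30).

n = (1, 4, -8), |n|² = 81, and n·P − 0 = -405.
t = -405/81 = -5, so the foot is P − t·n = (3, -42, 30) − (-5)·(1, 4, -8) = (8, -22, -10).

(8, -22, -10)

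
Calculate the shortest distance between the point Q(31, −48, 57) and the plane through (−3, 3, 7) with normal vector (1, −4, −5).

12/√42

The plane has equation n·(r − (−3, 3, 7)) = 0, i.e. n·r = -50.
d = |1·31 + (-4)·(-48) + (-5)·57 − (-50)| / √(1 + 16 + 25) = |-12| / √42 = 2√42/7.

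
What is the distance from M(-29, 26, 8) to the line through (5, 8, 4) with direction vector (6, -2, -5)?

2√114

Direction vector d = (6, -2, -5).
AP = (-34, 18, 4), and AP × d = (-82, -146, -40).
|AP × d|² = 29640 and |d|² = 65, so the distance is √(29640/65) = √456 = 2√114.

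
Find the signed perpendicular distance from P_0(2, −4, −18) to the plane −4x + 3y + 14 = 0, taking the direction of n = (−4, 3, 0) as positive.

n·P_0 − (-14) = -6.
|n| = 5, so the signed distance is -6/5.

-6/5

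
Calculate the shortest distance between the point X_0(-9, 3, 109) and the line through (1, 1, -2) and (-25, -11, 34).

√3961

A direction vector is d = (-26, -12, 36).
AP = (-10, 2, 111), and AP × d = (1404, -2526, 172).
|AP × d|² = 8381476 and |d|² = 2116, so the distance is √(8381476/2116) = √3961.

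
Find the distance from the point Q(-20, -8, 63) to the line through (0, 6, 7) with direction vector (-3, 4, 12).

2√257

Direction vector d = (-3, 4, 12).
AP = (-20, -14, 56), and AP × d = (-392, 72, -122).
|AP × d|² = 173732 and |d|² = 169, so the distance is √(173732/169) = √1028 = 2√257.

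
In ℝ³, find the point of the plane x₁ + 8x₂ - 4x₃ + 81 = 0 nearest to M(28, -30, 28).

The perpendicular from M has direction n = (1, 8, -4): r = (28, -30, 28) + μ(1, 8, -4).
Substitute into the plane: n·(M + μn) = -81 gives -324 + 81μ = -81, so μ = 3.
Foot = (28, -30, 28) + 3·(1, 8, -4) = (31, -6, 16).

(31, -6, 16)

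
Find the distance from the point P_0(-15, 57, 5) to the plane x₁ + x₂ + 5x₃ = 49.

Normal vector n = (1, 1, 5), and n·(-15, 57, 5) - 49 = 18.
|n| = √(1 + 1 + 25) = 3√3, so the distance is |18|/(3√3) = 2√3.

2√3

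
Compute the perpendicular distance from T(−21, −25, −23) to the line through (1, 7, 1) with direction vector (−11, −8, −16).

8√5

Direction vector d = (−11, −8, −16).
AP = (−22, −32, −24); AP·d = 882, |AP|² = 2084, |d|² = 441.
distance² = |AP|² − (AP·d)²/|d|² = 2084 − 777924/441 = 320, so the distance is 8√5.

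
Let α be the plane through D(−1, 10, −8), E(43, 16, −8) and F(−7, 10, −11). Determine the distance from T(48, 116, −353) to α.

5

DE = (44, 6, 0) and DF = (−6, 0, −3), so a normal is n = DE × DF = (−18, 132, 36).
n = (−18, 132, 36); n·P − 1050 = 690; |n| = 138; distance = 690/138 = 5.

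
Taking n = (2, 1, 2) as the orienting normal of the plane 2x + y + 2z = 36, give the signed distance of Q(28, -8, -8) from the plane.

-4/3

n·Q − 36 = -4.
|n| = 3, so the signed distance is -4/3.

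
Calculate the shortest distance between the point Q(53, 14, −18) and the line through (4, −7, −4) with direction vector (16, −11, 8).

7√53

Direction vector d = (16, −11, 8).
AP = (49, 21, −14); AP·d = 441, |AP|² = 3038, |d|² = 441.
distance² = |AP|² − (AP·d)²/|d|² = 3038 − 194481/441 = 2597, so the distance is 7√53.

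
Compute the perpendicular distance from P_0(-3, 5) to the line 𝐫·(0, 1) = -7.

12

The normal to the line is n = (0, 1) with |n| = 1.
|n·P_0 − (-7)| = |5 − (-7)| = 12, so the distance is 12/1 = 12.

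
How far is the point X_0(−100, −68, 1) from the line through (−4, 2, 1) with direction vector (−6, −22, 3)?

Direction vector d = (−6, −22, 3).
AP = (−96, −70, 0); AP·d = 2116, |AP|² = 14116, |d|² = 529.
distance² = |AP|² − (AP·d)²/|d|² = 14116 − 4477456/529 = 5652, so the distance is 6√157.

6√157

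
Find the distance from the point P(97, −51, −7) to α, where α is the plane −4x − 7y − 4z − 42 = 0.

5

Normal vector n = (−4, −7, −4), and n·(97, −51, −7) − 42 = −45.
|n| = √(16 + 49 + 16) = 9, so the distance is |-45|/9 = 5.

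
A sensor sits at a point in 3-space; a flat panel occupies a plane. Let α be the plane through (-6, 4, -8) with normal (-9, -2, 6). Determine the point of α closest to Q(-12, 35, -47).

n = (-9, -2, 6), |n|² = 121, and n·Q − (-2) = -242.
t = -242/121 = -2, so the foot is Q − t·n = (-12, 35, -47) − (-2)·(-9, -2, 6) = (-30, 31, -35).

(-30, 31, -35)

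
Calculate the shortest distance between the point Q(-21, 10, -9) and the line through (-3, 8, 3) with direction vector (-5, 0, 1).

√238

Direction vector d = (-5, 0, 1).
AP = (-18, 2, -12); AP·d = 78, |AP|² = 472, |d|² = 26.
distance² = |AP|² − (AP·d)²/|d|² = 472 − 6084/26 = 238, so the distance is √238.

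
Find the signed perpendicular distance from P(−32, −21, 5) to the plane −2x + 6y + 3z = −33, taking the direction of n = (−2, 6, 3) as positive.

-2

n·P − (-33) = -14.
|n| = 7, so the signed distance is -14/7 = -2.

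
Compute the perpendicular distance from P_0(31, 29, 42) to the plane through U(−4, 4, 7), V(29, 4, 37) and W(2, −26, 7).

UV = (33, 0, 30) and UW = (6, −30, 0), so a normal is n = UV × UW = (900, 180, −990).
Then n·(31, 29, 42) − (−9810) = 1350.
|n| = √(810000 + 32400 + 980100) = 1350, so the distance is |1350|/1350 = 1.

1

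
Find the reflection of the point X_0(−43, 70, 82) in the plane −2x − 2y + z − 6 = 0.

(-299/9, 718/9, 694/9)

n = (−2, −2, 1), |n|² = 9, n·X_0 − 6 = 22, so t = 22/9.
Foot F = X_0 − (22/9)·n = (−343/9, 674/9, 716/9); the reflection is 2F − X_0 = (−299/9, 718/9, 694/9).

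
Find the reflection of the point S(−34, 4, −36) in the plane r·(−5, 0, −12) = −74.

(6, 4, 60)

n = (−5, 0, −12), |n|² = 169, n·S − (-74) = 676, so t = 676/169 = 4.
Foot F = S − 4·n = (−14, 4, 12); the reflection is 2F − S = (6, 4, 60).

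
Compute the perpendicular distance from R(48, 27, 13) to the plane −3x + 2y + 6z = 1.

d = |(-3)·48 + 2·27 + 6·13 − 1| / √(9 + 4 + 36) = |-13| / 7 = 13/7.

13/7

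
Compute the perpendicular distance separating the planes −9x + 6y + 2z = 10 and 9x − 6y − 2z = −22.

12/11

Divide the second equation by -1 to match normals: −9x + 6y + 2z = 22.
Both planes have normal n = (−9, 6, 2), |n| = 11. Any point on the first plane is at distance |22 − 10|/|n| = 12/11 from the second.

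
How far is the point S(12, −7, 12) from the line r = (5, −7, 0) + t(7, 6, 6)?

6√2

Direction vector d = (7, 6, 6).
AP = (7, 0, 12); AP·d = 121, |AP|² = 193, |d|² = 121.
distance² = |AP|² − (AP·d)²/|d|² = 193 − 14641/121 = 72, so the distance is 6√2.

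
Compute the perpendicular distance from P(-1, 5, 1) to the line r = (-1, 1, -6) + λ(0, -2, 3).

Direction vector d = (0, -2, 3).
AP = (0, 4, 7), and AP × d = (26, 0, 0).
|AP × d|² = 676 and |d|² = 13, so the distance is √(676/13) = √52 = 2√13.

2√13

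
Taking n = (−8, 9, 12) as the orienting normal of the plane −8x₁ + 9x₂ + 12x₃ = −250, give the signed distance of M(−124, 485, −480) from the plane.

-9

n·M − (-250) = -153.
|n| = 17, so the signed distance is -153/17 = -9.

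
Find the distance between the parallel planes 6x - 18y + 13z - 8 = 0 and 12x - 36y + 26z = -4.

10/23

Divide the second equation by 2 to match normals: 6x - 18y + 13z = -2.
With common normal n = (6, -18, 13) (|n| = 23), the distance is |8 − (-2)|/|n| = 10/23.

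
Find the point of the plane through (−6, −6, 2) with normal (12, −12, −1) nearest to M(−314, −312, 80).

n = (12, −12, −1), |n|² = 289, and n·M − (-2) = -102.
t = -102/289 = -6/17, so the foot is M − t·n = (−314, −312, 80) − (-6/17)·(12, −12, −1) = (−5266/17, −5376/17, 1354/17).

(-5266/17, -5376/17, 1354/17)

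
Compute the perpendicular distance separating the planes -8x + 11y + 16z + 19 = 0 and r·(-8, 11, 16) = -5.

With common normal n = (-8, 11, 16) (|n| = 21), the distance is |(-19) − (-5)|/|n| = 14/21 = 2/3.

2/3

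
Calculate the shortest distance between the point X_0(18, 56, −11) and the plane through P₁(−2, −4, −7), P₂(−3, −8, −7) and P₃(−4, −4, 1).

8√2/3

P₁P₂ = (−1, −4, 0) and P₁P₃ = (−2, 0, 8), so a normal is n = P₁P₂ × P₁P₃ = (−32, 8, −8).
Then n·(18, 56, −11) − 88 = −128.
|n| = √(1024 + 64 + 64) = 24√2, so the distance is |-128|/(24√2) = 8√2/3.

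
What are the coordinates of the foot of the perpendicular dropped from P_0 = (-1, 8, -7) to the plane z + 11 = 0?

(-1, 8, -11)

The perpendicular from P_0 has direction n = (0, 0, 1): r = (-1, 8, -7) + λ(0, 0, 1).
Substitute into the plane: n·(P_0 + λn) = -11 gives -7 + 1λ = -11, so λ = -4.
Foot = (-1, 8, -7) + (-4)·(0, 0, 1) = (-1, 8, -11).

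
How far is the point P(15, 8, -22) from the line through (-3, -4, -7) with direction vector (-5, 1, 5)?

Direction vector d = (-5, 1, 5).
AP = (18, 12, -15); AP·d = -153, |AP|² = 693, |d|² = 51.
distance² = |AP|² − (AP·d)²/|d|² = 693 − 23409/51 = 234, so the distance is 3√26.

3√26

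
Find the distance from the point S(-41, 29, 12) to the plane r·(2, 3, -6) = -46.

3

Normal vector n = (2, 3, -6), and n·(-41, 29, 12) - (-46) = -21.
|n| = √(4 + 9 + 36) = 7, so the distance is |-21|/7 = 3.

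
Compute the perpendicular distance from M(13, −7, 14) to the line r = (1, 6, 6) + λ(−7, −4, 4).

√377

Direction vector d = (−7, −4, 4).
AP = (12, −13, 8); AP·d = 0, |AP|² = 377, |d|² = 81.
distance² = |AP|² − (AP·d)²/|d|² = 377 − 0/81 = 377, so the distance is √377.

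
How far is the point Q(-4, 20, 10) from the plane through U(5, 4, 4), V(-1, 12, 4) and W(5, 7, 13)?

UV = (-6, 8, 0) and UW = (0, 3, 9), so a normal is n = UV × UW = (72, 54, -18).
Then n·(-4, 20, 10) - 504 = 108.
|n| = √(5184 + 2916 + 324) = 18√26, so the distance is |108|/(18√26) = 3√26/13.

6/√26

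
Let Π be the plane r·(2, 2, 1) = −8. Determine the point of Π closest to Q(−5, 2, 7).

(-7, 0, 6)

The perpendicular from Q has direction n = (2, 2, 1): r = (−5, 2, 7) + t(2, 2, 1).
Substitute into the plane: n·(Q + tn) = -8 gives 1 + 9t = -8, so t = -1.
Foot = (−5, 2, 7) + (-1)·(2, 2, 1) = (−7, 0, 6).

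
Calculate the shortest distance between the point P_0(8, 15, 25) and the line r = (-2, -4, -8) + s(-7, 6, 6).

√1066

Direction vector d = (-7, 6, 6).
AP = (10, 19, 33); AP·d = 242, |AP|² = 1550, |d|² = 121.
distance² = |AP|² − (AP·d)²/|d|² = 1550 − 58564/121 = 1066, so the distance is √1066.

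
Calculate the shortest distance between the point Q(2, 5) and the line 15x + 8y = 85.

15/17

The normal to the line is n = (15, 8) with |n| = 17.
|n·Q − 85| = |70 − 85| = 15, so the distance is 15/17.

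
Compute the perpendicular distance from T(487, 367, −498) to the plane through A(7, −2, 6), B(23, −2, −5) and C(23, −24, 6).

8

AB = (16, 0, −11) and AC = (16, −22, 0), so a normal is n = AB × AC = (−242, −176, −352).
Then n·(487, 367, −498) − (−3454) = −3696.
|n| = √(58564 + 30976 + 123904) = 462, so the distance is |-3696|/462 = 8.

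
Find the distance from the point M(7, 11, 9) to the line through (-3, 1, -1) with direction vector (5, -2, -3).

10√3

Direction vector d = (5, -2, -3).
AP = (10, 10, 10); AP·d = 0, |AP|² = 300, |d|² = 38.
distance² = |AP|² − (AP·d)²/|d|² = 300 − 0/38 = 300, so the distance is 10√3.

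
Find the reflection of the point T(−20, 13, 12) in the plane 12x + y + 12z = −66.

(-316/17, 223/17, 228/17)

n = (12, 1, 12), |n|² = 289, n·T − (-66) = -17, so t = -17/289 = -1/17.
Foot F = T − (-1/17)·n = (−328/17, 222/17, 216/17); the reflection is 2F − T = (−316/17, 223/17, 228/17).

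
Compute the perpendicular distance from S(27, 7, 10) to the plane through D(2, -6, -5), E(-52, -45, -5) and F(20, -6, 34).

DE = (-54, -39, 0) and DF = (18, 0, 39), so a normal is n = DE × DF = (-1521, 2106, 702).
d = |(-1521)·27 + 2106·7 + 702·10 − (-19188)| / √(2313441 + 4435236 + 492804) = |-117| / 2691 = 1/23.

1/23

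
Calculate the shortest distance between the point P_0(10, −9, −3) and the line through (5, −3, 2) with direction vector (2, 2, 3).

√69

Direction vector d = (2, 2, 3).
AP = (5, −6, −5), and AP × d = (−8, −25, 22).
|AP × d|² = 1173 and |d|² = 17, so the distance is √(1173/17) = √69.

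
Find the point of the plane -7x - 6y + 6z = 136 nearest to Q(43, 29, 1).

(8, -1, 31)

The perpendicular from Q has direction n = (-7, -6, 6): r = (43, 29, 1) + t(-7, -6, 6).
Substitute into the plane: n·(Q + tn) = 136 gives -469 + 121t = 136, so t = 5.
Foot = (43, 29, 1) + 5·(-7, -6, 6) = (8, -1, 31).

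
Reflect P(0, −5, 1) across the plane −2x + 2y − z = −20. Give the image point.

n = (−2, 2, −1), |n|² = 9, n·P − (-20) = 9, so t = 9/9 = 1.
Foot F = P − 1·n = (2, −7, 2); the reflection is 2F − P = (4, −9, 3).

(4, -9, 3)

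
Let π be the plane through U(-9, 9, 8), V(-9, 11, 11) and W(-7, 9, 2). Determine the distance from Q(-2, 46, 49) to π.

13/7

UV = (0, 2, 3) and UW = (2, 0, -6), so a normal is n = UV × UW = (-12, 6, -4).
Then n·(-2, 46, 49) - 130 = -26.
|n| = √(144 + 36 + 16) = 14, so the distance is |-26|/14 = 13/7.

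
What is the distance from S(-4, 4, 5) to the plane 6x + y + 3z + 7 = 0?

n = (6, 1, 3); n·P − (-7) = 2; |n| = √46; distance = 2/√46.

√46/23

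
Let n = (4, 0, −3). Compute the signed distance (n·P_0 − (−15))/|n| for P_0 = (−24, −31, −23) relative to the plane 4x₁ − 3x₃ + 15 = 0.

-12/5

n·P_0 − (-15) = -12.
|n| = 5, so the signed distance is -12/5.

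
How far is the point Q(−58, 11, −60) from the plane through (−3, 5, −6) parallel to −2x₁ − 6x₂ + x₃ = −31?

Parallel planes share the normal n = (−2, −6, 1); since (−3, 5, −6) lies on the plane, its equation is −2x₁ − 6x₂ + x₃ = -30.
Then n·(−58, 11, −60) − (−30) = 20.
|n| = √(4 + 36 + 1) = √41, so the distance is |20|/√41 = 20√41/41.

20√41/41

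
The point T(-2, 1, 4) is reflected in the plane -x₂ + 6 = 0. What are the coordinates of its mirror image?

(-2, 11, 4)

n = (0, -1, 0), |n|² = 1, n·T − (-6) = 5, so t = 5/1 = 5.
Foot F = T − 5·n = (-2, 6, 4); the reflection is 2F − T = (-2, 11, 4).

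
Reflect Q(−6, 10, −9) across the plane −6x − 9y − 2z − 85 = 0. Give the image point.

(-18, -8, -13)

With n = (−6, −9, −2), the signed offset is (n·Q − 85)/|n|² = -121/121 = -1.
Q' = Q − 2t·n = (−6, 10, −9) − (-2)·(−6, −9, −2) = (−18, −8, −13).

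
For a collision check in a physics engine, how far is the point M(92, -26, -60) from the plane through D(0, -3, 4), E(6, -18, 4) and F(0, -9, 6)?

6√65/13

DE = (6, -15, 0) and DF = (0, -6, 2), so a normal is n = DE × DF = (-30, -12, -36).
d = |(-30)·92 + (-12)·(-26) + (-36)·(-60) − (-108)| / √(900 + 144 + 1296) = |-180| / (6√65) = 6√65/13.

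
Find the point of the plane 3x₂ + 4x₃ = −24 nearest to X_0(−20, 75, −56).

n = (0, 3, 4), |n|² = 25, and n·X_0 − (-24) = 25.
t = 25/25 = 1, so the foot is X_0 − t·n = (−20, 75, −56) − 1·(0, 3, 4) = (−20, 72, −60).

(-20, 72, -60)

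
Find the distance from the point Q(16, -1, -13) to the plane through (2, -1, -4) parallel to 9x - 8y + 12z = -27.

Parallel planes share the normal n = (9, -8, 12); since (2, -1, -4) lies on the plane, its equation is 9x - 8y + 12z = -22.
d = |9·16 + (-8)·(-1) + 12·(-13) − (-22)| / √(81 + 64 + 144) = |18| / 17 = 18/17.

18/17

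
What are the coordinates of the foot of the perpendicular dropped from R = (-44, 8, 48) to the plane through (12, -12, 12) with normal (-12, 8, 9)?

n = (-12, 8, 9), |n|² = 289, and n·R − (-132) = 1156.
t = 1156/289 = 4, so the foot is R − t·n = (-44, 8, 48) − 4·(-12, 8, 9) = (4, -24, 12).

(4, -24, 12)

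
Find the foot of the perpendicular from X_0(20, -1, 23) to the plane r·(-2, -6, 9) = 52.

The perpendicular from X_0 has direction n = (-2, -6, 9): r = (20, -1, 23) + μ(-2, -6, 9).
Substitute into the plane: n·(X_0 + μn) = 52 gives 173 + 121μ = 52, so μ = -1.
Foot = (20, -1, 23) + (-1)·(-2, -6, 9) = (22, 5, 14).

(22, 5, 14)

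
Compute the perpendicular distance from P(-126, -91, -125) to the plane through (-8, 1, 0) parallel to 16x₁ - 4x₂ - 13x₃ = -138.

5

Parallel planes share the normal n = (16, -4, -13); since (-8, 1, 0) lies on the plane, its equation is 16x₁ - 4x₂ - 13x₃ = -132.
Then n·(-126, -91, -125) - (-132) = 105.
|n| = √(256 + 16 + 169) = 21, so the distance is |105|/21 = 5.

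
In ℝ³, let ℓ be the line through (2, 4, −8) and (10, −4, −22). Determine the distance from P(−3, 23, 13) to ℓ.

7√2

A direction vector is d = (8, −8, −14).
AP = (−5, 19, 21), and AP × d = (−98, 98, −112).
|AP × d|² = 31752 and |d|² = 324, so the distance is √(31752/324) = √98 = 7√2.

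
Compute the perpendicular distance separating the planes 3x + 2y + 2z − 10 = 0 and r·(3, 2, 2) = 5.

5/√17

With common normal n = (3, 2, 2) (|n| = √17), the distance is |10 − 5|/|n| = 5/√17 = 5√17/17.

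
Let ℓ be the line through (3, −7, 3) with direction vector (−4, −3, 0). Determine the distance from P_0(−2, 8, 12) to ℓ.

Direction vector d = (−4, −3, 0).
AP = (−5, 15, 9); AP·d = -25, |AP|² = 331, |d|² = 25.
distance² = |AP|² − (AP·d)²/|d|² = 331 − 625/25 = 306, so the distance is 3√34.

3√34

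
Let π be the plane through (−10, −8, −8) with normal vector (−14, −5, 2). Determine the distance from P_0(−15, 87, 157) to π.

5

The plane has equation n·(r − (−10, −8, −8)) = 0, i.e. n·r = 164.
Then n·(−15, 87, 157) − 164 = −75.
|n| = √(196 + 25 + 4) = 15, so the distance is |-75|/15 = 5.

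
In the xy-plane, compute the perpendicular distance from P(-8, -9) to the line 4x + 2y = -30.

2√5

The normal to the line is n = (4, 2) with |n| = 2√5.
|n·P − (-30)| = |-50 − (-30)| = 20, so the distance is 20/(2√5) = 2√5.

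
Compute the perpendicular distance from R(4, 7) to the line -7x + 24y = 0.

d = |(-7)·4 + 24·7 − 0| / √(49 + 576) = |140|/25 = 28/5.

28/5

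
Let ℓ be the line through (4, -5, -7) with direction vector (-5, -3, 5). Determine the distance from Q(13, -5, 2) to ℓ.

Direction vector d = (-5, -3, 5).
AP = (9, 0, 9), and AP × d = (27, -90, -27).
|AP × d|² = 9558 and |d|² = 59, so the distance is √(9558/59) = √162 = 9√2.

9√2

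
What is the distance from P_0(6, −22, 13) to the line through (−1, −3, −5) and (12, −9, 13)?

A direction vector is d = (13, −6, 18).
AP = (7, −19, 18), and AP × d = (−234, 108, 205).
|AP × d|² = 108445 and |d|² = 529, so the distance is √(108445/529) = √205.

√205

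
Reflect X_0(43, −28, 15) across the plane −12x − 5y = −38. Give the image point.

(-5, -48, 15)

n = (−12, −5, 0), |n|² = 169, n·X_0 − (-38) = -338, so t = -338/169 = -2.
Foot F = X_0 − (-2)·n = (19, −38, 15); the reflection is 2F − X_0 = (−5, −48, 15).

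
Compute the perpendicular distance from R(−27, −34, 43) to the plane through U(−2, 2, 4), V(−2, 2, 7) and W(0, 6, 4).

UV = (0, 0, 3) and UW = (2, 4, 0), so a normal is n = UV × UW = (−12, 6, 0).
Then n·(−27, −34, 43) − 36 = 84.
|n| = √(144 + 36 + 0) = 6√5, so the distance is |84|/(6√5) = 14√5/5.

14/√5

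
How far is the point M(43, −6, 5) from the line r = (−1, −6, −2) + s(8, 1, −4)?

√689

Direction vector d = (8, 1, −4).
AP = (44, 0, 7); AP·d = 324, |AP|² = 1985, |d|² = 81.
distance² = |AP|² − (AP·d)²/|d|² = 1985 − 104976/81 = 689, so the distance is √689.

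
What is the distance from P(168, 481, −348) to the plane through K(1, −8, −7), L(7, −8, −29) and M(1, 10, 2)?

7

KL = (6, 0, −22) and KM = (0, 18, 9), so a normal is n = KL × KM = (396, −54, 108).
d = |396·168 + (-54)·481 + 108·(-348) − 72| / √(156816 + 2916 + 11664) = |2898| / 414 = 7.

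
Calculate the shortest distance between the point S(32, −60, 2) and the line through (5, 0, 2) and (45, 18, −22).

A direction vector is d = (40, 18, −24).
AP = (27, −60, 0), and AP × d = (1440, 648, 2886).
|AP × d|² = 10822500 and |d|² = 2500, so the distance is √(10822500/2500) = √4329 = 3√481.

3√481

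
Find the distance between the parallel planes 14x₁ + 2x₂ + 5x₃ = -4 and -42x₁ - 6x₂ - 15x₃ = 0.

Divide the second equation by -3 to match normals: 14x₁ + 2x₂ + 5x₃ = 0.
Both planes have normal n = (14, 2, 5), |n| = 15. Any point on the first plane is at distance |0 − (-4)|/|n| = 4/15 from the second.

4/15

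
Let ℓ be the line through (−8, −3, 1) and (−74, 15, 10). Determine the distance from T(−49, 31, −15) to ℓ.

√977

A direction vector is d = (−66, 18, 9).
AP = (−41, 34, −16), and AP × d = (594, 1425, 1506).
|AP × d|² = 4651497 and |d|² = 4761, so the distance is √(4651497/4761) = √977.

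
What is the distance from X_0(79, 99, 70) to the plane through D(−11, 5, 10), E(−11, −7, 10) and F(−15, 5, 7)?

6

DE = (0, −12, 0) and DF = (−4, 0, −3), so a normal is n = DE × DF = (36, 0, −48).
Then n·(79, 99, 70) − (−876) = 360.
|n| = √(1296 + 0 + 2304) = 60, so the distance is |360|/60 = 6.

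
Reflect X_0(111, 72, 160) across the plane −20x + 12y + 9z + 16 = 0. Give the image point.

With n = (−20, 12, 9), the signed offset is (n·X_0 − (-16))/|n|² = 100/625 = 4/25.
X_0' = X_0 − 2t·n = (111, 72, 160) − (8/25)·(−20, 12, 9) = (587/5, 1704/25, 3928/25).

(587/5, 1704/25, 3928/25)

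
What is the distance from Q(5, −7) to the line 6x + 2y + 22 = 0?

19√10/10

d = |6·5 + 2·(-7) − (-22)| / √(36 + 4) = |38|/(2√10) = 19√10/10.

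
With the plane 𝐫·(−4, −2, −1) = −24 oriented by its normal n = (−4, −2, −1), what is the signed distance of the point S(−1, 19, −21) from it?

11/√21

n·S − (-24) = 11.
|n| = √21, so the signed distance is 11/√21.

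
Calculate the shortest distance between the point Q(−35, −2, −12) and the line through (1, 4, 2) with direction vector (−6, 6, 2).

Direction vector d = (−6, 6, 2).
AP = (−36, −6, −14); AP·d = 152, |AP|² = 1528, |d|² = 76.
distance² = |AP|² − (AP·d)²/|d|² = 1528 − 23104/76 = 1224, so the distance is 6√34.

6√34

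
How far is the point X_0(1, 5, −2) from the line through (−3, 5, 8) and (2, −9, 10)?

2√29

A direction vector is d = (5, −14, 2).
AP = (4, 0, −10), and AP × d = (−140, −58, −56).
|AP × d|² = 26100 and |d|² = 225, so the distance is √(26100/225) = √116 = 2√29.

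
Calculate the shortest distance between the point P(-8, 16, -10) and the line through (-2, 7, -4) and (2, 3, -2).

A direction vector is d = (4, -4, 2).
AP = (-6, 9, -6); AP·d = -72, |AP|² = 153, |d|² = 36.
distance² = |AP|² − (AP·d)²/|d|² = 153 − 5184/36 = 9, so the distance is 3.

3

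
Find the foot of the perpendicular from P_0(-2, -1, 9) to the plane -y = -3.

(-2, 3, 9)

n = (0, -1, 0), |n|² = 1, and n·P_0 − (-3) = 4.
t = 4/1 = 4, so the foot is P_0 − t·n = (-2, -1, 9) − 4·(0, -1, 0) = (-2, 3, 9).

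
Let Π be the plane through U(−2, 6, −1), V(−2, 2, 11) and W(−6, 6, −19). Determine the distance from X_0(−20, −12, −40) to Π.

UV = (0, −4, 12) and UW = (−4, 0, −18), so a normal is n = UV × UW = (72, −48, −16).
Then n·(−20, −12, −40) − (−416) = 192.
|n| = √(5184 + 2304 + 256) = 88, so the distance is |192|/88 = 24/11.

24/11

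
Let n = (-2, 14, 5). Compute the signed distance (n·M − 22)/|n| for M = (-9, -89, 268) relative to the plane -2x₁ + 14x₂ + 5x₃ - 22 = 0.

n·M − 22 = 90.
|n| = 15, so the signed distance is 90/15 = 6.

6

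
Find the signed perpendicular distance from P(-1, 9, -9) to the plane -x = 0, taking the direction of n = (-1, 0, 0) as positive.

1

n·P − 0 = 1.
|n| = 1, so the signed distance is 1/1 = 1.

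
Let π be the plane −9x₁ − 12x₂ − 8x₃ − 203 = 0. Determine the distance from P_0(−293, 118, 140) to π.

Normal vector n = (−9, −12, −8), and n·(−293, 118, 140) − 203 = −102.
|n| = √(81 + 144 + 64) = 17, so the distance is |-102|/17 = 6.

6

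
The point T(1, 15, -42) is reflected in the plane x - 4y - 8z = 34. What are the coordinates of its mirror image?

(-5, 39, 6)

With n = (1, -4, -8), the signed offset is (n·T − 34)/|n|² = 243/81 = 3.
T' = T − 2t·n = (1, 15, -42) − 6·(1, -4, -8) = (-5, 39, 6).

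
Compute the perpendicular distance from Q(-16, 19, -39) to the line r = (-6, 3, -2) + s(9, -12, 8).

Direction vector d = (9, -12, 8).
AP = (-10, 16, -37); AP·d = -578, |AP|² = 1725, |d|² = 289.
distance² = |AP|² − (AP·d)²/|d|² = 1725 − 334084/289 = 569, so the distance is √569.

√569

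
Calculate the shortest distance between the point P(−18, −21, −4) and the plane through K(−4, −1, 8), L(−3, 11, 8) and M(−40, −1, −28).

4/17

KL = (1, 12, 0) and KM = (−36, 0, −36), so a normal is n = KL × KM = (−432, 36, 432).
Then n·(−18, −21, −4) − 5148 = 144.
|n| = √(186624 + 1296 + 186624) = 612, so the distance is |144|/612 = 4/17.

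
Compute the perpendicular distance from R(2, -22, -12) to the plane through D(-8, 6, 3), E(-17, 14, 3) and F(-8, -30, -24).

DE = (-9, 8, 0) and DF = (0, -36, -27), so a normal is n = DE × DF = (-216, -243, 324).
d = |(-216)·2 + (-243)·(-22) + 324·(-12) − 1242| / √(46656 + 59049 + 104976) = |-216| / 459 = 8/17.

8/17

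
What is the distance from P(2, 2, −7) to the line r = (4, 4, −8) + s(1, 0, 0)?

Direction vector d = (1, 0, 0).
AP = (−2, −2, 1), and AP × d = (0, 1, 2).
|AP × d|² = 5 and |d|² = 1, so the distance is √5.

√5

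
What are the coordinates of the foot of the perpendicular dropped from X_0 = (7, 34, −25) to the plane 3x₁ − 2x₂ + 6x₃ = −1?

n = (3, −2, 6), |n|² = 49, and n·X_0 − (-1) = -196.
t = -196/49 = -4, so the foot is X_0 − t·n = (7, 34, −25) − (-4)·(3, −2, 6) = (19, 26, −1).

(19, 26, -1)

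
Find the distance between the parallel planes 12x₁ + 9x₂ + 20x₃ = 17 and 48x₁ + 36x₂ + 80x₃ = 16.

13/25

Divide the second equation by 4 to match normals: 12x₁ + 9x₂ + 20x₃ = 4.
Both planes have normal n = (12, 9, 20), |n| = 25. Any point on the first plane is at distance |4 − 17|/|n| = 13/25 from the second.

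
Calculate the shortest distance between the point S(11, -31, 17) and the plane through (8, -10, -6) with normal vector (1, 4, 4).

The plane has equation n·(r − (8, -10, -6)) = 0, i.e. n·r = -56.
Then n·(11, -31, 17) - (-56) = 11.
|n| = √(1 + 16 + 16) = √33, so the distance is |11|/√33 = √33/3.

√33/3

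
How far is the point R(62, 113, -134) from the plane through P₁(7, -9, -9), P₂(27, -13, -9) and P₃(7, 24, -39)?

P₁P₂ = (20, -4, 0) and P₁P₃ = (0, 33, -30), so a normal is n = P₁P₂ × P₁P₃ = (120, 600, 660).
Then n·(62, 113, -134) - (-10500) = -2700.
|n| = √(14400 + 360000 + 435600) = 900, so the distance is |-2700|/900 = 3.

3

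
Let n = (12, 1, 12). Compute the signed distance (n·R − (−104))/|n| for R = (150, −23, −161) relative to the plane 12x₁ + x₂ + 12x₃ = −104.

-3

n·R − (-104) = -51.
|n| = 17, so the signed distance is -51/17 = -3.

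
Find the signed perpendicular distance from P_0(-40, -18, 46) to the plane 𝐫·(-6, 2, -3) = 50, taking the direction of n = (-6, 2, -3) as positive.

16/7

n·P_0 − 50 = 16.
|n| = 7, so the signed distance is 16/7.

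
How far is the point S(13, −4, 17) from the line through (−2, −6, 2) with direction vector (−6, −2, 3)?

9√5

Direction vector d = (−6, −2, 3).
AP = (15, 2, 15); AP·d = -49, |AP|² = 454, |d|² = 49.
distance² = |AP|² − (AP·d)²/|d|² = 454 − 2401/49 = 405, so the distance is 9√5.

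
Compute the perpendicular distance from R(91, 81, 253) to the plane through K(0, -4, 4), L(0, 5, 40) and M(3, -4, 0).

7

KL = (0, 9, 36) and KM = (3, 0, -4), so a normal is n = KL × KM = (-36, 108, -27).
d = |(-36)·91 + 108·81 + (-27)·253 − (-540)| / √(1296 + 11664 + 729) = |-819| / 117 = 7.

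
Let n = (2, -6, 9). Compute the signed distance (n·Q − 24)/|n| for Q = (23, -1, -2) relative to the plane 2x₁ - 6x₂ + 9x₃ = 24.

10/11

n·Q − 24 = 10.
|n| = 11, so the signed distance is 10/11.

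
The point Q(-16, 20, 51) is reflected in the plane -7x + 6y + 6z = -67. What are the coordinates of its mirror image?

With n = (-7, 6, 6), the signed offset is (n·Q − (-67))/|n|² = 605/121 = 5.
Q' = Q − 2t·n = (-16, 20, 51) − 10·(-7, 6, 6) = (54, -40, -9).

(54, -40, -9)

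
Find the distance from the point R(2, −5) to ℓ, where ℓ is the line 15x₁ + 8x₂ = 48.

The normal to the line is n = (15, 8) with |n| = 17.
|n·R − 48| = |-10 − 48| = 58, so the distance is 58/17.

58/17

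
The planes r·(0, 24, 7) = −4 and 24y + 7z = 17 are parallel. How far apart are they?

21/25

Both planes have normal n = (0, 24, 7), |n| = 25. Any point on the first plane is at distance |17 − (-4)|/|n| = 21/25 from the second.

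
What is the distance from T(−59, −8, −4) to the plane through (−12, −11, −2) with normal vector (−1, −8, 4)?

The plane has equation n·(r − (−12, −11, −2)) = 0, i.e. n·r = 92.
d = |(-1)·(-59) + (-8)·(-8) + 4·(-4) − 92| / √(1 + 64 + 16) = |15| / 9 = 5/3.

5/3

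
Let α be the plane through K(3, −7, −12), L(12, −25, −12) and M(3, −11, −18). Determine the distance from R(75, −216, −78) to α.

9

KL = (9, −18, 0) and KM = (0, −4, −6), so a normal is n = KL × KM = (108, 54, −36).
n = (108, 54, −36); n·P − 378 = -1134; |n| = 126; distance = 1134/126 = 9.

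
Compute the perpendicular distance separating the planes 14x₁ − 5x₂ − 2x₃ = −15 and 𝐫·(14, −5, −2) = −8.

7/15

Both planes have normal n = (14, −5, −2), |n| = 15. Any point on the first plane is at distance |(-8) − (-15)|/|n| = 7/15 from the second.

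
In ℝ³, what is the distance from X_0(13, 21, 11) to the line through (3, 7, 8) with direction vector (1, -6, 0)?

√157

Direction vector d = (1, -6, 0).
AP = (10, 14, 3); AP·d = -74, |AP|² = 305, |d|² = 37.
distance² = |AP|² − (AP·d)²/|d|² = 305 − 5476/37 = 157, so the distance is √157.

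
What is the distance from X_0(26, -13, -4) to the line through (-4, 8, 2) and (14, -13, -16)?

A direction vector is d = (18, -21, -18).
AP = (30, -21, -6); AP·d = 1089, |AP|² = 1377, |d|² = 1089.
distance² = |AP|² − (AP·d)²/|d|² = 1377 − 1185921/1089 = 288, so the distance is 12√2.

12√2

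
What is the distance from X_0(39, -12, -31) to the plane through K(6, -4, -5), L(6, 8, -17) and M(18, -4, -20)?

KL = (0, 12, -12) and KM = (12, 0, -15), so a normal is n = KL × KM = (-180, -144, -144).
Then n·(39, -12, -31) - 216 = -1044.
|n| = √(32400 + 20736 + 20736) = 36√57, so the distance is |-1044|/(36√57) = 29/√57.

29√57/57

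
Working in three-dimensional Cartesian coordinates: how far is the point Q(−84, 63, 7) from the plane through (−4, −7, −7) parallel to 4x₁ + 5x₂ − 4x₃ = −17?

26√57/57

Parallel planes share the normal n = (4, 5, −4); since (−4, −7, −7) lies on the plane, its equation is 4x₁ + 5x₂ − 4x₃ = -23.
Then n·(−84, 63, 7) − (−23) = −26.
|n| = √(16 + 25 + 16) = √57, so the distance is |-26|/√57 = 26√57/57.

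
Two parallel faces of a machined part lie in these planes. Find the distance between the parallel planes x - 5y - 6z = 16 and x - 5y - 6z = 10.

With common normal n = (1, -5, -6) (|n| = √62), the distance is |16 − 10|/|n| = 6/√62.

3√62/31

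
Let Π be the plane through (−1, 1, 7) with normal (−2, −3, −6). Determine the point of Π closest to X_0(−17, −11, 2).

(-13, -5, 14)

The perpendicular from X_0 has direction n = (−2, −3, −6): r = (−17, −11, 2) + t(−2, −3, −6).
Substitute into the plane: n·(X_0 + tn) = -43 gives 55 + 49t = -43, so t = -2.
Foot = (−17, −11, 2) + (-2)·(−2, −3, −6) = (−13, −5, 14).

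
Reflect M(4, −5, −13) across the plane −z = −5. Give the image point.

n = (0, 0, −1), |n|² = 1, n·M − (-5) = 18, so t = 18/1 = 18.
Foot F = M − 18·n = (4, −5, 5); the reflection is 2F − M = (4, −5, 23).

(4, -5, 23)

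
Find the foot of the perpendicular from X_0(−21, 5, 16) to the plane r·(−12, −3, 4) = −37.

(3, 11, 8)

The perpendicular from X_0 has direction n = (−12, −3, 4): r = (−21, 5, 16) + λ(−12, −3, 4).
Substitute into the plane: n·(X_0 + λn) = -37 gives 301 + 169λ = -37, so λ = -2.
Foot = (−21, 5, 16) + (-2)·(−12, −3, 4) = (3, 11, 8).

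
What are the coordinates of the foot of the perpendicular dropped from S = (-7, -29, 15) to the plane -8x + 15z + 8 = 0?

The perpendicular from S has direction n = (-8, 0, 15): r = (-7, -29, 15) + μ(-8, 0, 15).
Substitute into the plane: n·(S + μn) = -8 gives 281 + 289μ = -8, so μ = -1.
Foot = (-7, -29, 15) + (-1)·(-8, 0, 15) = (1, -29, 0).

(1, -29, 0)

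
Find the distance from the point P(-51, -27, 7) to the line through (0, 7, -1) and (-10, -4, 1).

A direction vector is d = (-10, -11, 2).
AP = (-51, -34, 8), and AP × d = (20, 22, 221).
|AP × d|² = 49725 and |d|² = 225, so the distance is √(49725/225) = √221.

√221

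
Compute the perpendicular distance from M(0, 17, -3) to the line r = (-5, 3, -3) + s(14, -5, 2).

√221

Direction vector d = (14, -5, 2).
AP = (5, 14, 0), and AP × d = (28, -10, -221).
|AP × d|² = 49725 and |d|² = 225, so the distance is √(49725/225) = √221.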